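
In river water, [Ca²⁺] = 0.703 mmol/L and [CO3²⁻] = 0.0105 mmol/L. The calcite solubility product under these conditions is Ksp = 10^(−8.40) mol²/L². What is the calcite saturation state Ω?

Ksp = 10^(−8.40) = 3.981×10^-9
Ω = [Ca²⁺][CO3²⁻]/Ksp = (0.703×10^-3)(0.0105×10^-3) / 3.981×10^-9 = 1.85

Ω = 1.85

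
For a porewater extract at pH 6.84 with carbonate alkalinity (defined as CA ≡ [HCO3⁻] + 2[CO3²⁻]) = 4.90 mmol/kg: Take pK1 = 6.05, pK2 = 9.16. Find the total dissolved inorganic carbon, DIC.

CA = [HCO3⁻] + 2[CO3²⁻] = (α₁ + 2α₂)·DIC
At pH 6.84: [H⁺]/K1 = 10^-0.79 = 0.16218, K2/[H⁺] = 10^-2.32 = 0.0047863
α₁ = 1/(1 + 0.16218 + 0.0047863) = 1/1.1670 = 0.8569; α₂ = α₁·K2/[H⁺] = 0.004101
α₁ + 2α₂ = 0.8651
DIC = CA / (α₁ + 2α₂) = 4.90 / 0.8651 = 5.66 mmol/kg

DIC = 5.66 mmol/kg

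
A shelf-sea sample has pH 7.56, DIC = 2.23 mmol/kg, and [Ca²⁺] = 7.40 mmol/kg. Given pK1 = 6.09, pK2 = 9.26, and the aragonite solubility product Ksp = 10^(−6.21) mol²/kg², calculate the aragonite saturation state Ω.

Ω = 0.507

α₂ = 1 / (1 + [H⁺]/K2 + [H⁺]²/(K1K2)) = 1 / (1 + 10^+1.70 + 10^+0.23)
   = 1 / (1 + 50.119 + 1.6982) = 1/52.817 = 0.01893
[CO3²⁻] = α₂ × DIC = 0.01893 × 2.23 = 0.04222 mmol/kg
Ksp = 10^(−6.21) = 6.166×10^-7
Ω = [Ca²⁺][CO3²⁻]/Ksp = (7.40×10^-3)(4.222×10^-5) / 6.166×10^-7 = 0.507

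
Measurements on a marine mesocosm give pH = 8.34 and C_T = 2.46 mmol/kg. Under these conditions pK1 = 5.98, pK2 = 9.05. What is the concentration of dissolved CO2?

[CO2*] = 8.95 μmol/kg

α₀ = 1 / (1 + K1/[H⁺] + K1K2/[H⁺]²) = 1 / (1 + 10^+2.36 + 10^+1.65)
   = 1 / (1 + 229.09 + 44.668) = 1/274.76 = 0.003640
[CO2*] = α₀ × DIC = 0.003640 × 2.46 = 0.00895 mmol/kg = 8.95 μmol/kg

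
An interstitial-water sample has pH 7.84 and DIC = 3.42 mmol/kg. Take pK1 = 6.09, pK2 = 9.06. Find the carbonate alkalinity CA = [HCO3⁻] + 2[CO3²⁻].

CA = [HCO3⁻] + 2[CO3²⁻] = (α₁ + 2α₂)·DIC
At pH 7.84: [H⁺]/K1 = 10^-1.75 = 0.017783, K2/[H⁺] = 10^-1.22 = 0.060256
α₁ = 1/(1 + 0.017783 + 0.060256) = 1/1.0780 = 0.9276; α₂ = α₁·K2/[H⁺] = 0.05589
α₁ + 2α₂ = 1.0394
CA = 1.0394 × 3.42 = 3.55 mmol/kg

CA = 3.55 mmol/kg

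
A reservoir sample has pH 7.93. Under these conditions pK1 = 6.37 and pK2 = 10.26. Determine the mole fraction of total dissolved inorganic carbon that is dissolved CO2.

α₀ = 1 / (1 + K1/[H⁺] + K1K2/[H⁺]²) = 1 / (1 + 10^+1.56 + 10^-0.77)
   = 1 / (1 + 36.308 + 0.16982) = 1/37.478 = 0.02668

α₀ = 0.0267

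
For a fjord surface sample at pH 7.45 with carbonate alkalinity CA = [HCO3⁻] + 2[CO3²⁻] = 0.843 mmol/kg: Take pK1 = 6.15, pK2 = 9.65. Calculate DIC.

CA = [HCO3⁻] + 2[CO3²⁻] = (α₁ + 2α₂)·DIC
At pH 7.45: [H⁺]/K1 = 10^-1.30 = 0.050119, K2/[H⁺] = 10^-2.20 = 0.0063096
α₁ = 1/(1 + 0.050119 + 0.0063096) = 1/1.0564 = 0.9466; α₂ = α₁·K2/[H⁺] = 0.005973
α₁ + 2α₂ = 0.9585
DIC = CA / (α₁ + 2α₂) = 0.843 / 0.9585 = 0.879 mmol/kg

DIC = 0.879 mmol/kg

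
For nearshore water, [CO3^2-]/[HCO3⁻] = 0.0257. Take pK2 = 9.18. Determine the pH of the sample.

From K2 = [H⁺][CO3^2-]/[HCO3⁻]:  pH = pK2 + log₁₀([CO3^2-]/[HCO3⁻])
log₁₀(0.0257) = -1.590
pH = 9.18 + (-1.590) = 7.59

pH = 7.59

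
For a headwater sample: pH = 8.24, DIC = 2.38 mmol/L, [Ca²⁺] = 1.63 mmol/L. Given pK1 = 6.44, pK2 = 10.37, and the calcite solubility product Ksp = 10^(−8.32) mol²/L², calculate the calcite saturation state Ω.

Ω = 5.87

α₂ = 1 / (1 + [H⁺]/K2 + [H⁺]²/(K1K2)) = 1 / (1 + 10^+2.13 + 10^+0.33)
   = 1 / (1 + 134.90 + 2.1380) = 1/138.03 = 0.007245
[CO3²⁻] = α₂ × DIC = 0.007245 × 2.38 = 0.01724 mmol/L = 17.24 μmol/L
Ksp = 10^(−8.32) = 4.786×10^-9
Ω = [Ca²⁺][CO3²⁻]/Ksp = (1.63×10^-3)(1.724×10^-5) / 4.786×10^-9 = 5.87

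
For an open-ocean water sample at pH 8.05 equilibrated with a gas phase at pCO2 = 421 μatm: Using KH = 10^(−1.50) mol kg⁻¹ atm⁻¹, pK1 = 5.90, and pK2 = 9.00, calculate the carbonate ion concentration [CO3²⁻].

[CO3²⁻] = 0.211 mmol/kg

[CO2*] = KH · pCO2 = 10^(−1.50) × 421×10^-6 = 1.331×10^-5 mol/kg
α₀ = 1/(1 + K1/[H⁺] + K1K2/[H⁺]²) = 1/(1 + 10^+2.15 + 10^+1.20) = 0.006325
DIC = [CO2*]/α₀ = 1.331×10^-5 / 0.006325 = 2.105 mmol/kg
[CO3²⁻] = α₂·DIC; α₂ = 0.1002, so [CO3²⁻] = 0.1002 × 2.105 = 0.211 mmol/kg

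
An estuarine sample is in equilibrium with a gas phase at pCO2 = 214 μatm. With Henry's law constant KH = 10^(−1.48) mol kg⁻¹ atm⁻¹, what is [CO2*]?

[CO2*] = 7.09 μmol/kg

KH = 10^(−1.48) = 3.311×10^-2 mol kg⁻¹ atm⁻¹
[CO2*] = KH · pCO2 = 3.311×10^-2 × 214×10^-6 atm = 7.09×10^-6 mol/kg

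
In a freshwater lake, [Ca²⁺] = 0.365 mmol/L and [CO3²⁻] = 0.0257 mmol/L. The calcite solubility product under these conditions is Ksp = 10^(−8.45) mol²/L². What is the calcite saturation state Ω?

Ksp = 10^(−8.45) = 3.548×10^-9
Ω = [Ca²⁺][CO3²⁻]/Ksp = (0.365×10^-3)(0.0257×10^-3) / 3.548×10^-9 = 2.64

Ω = 2.64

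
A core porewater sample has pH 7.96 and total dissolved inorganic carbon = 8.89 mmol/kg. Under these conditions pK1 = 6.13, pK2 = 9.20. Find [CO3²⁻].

α₂ = 1 / (1 + [H⁺]/K2 + [H⁺]²/(K1K2)) = 1 / (1 + 10^+1.24 + 10^-0.59)
   = 1 / (1 + 17.378 + 0.25704) = 1/18.635 = 0.05366
[CO3²⁻] = α₂ × DIC = 0.05366 × 8.89 = 0.477 mmol/kg

[CO3²⁻] = 0.477 mmol/kg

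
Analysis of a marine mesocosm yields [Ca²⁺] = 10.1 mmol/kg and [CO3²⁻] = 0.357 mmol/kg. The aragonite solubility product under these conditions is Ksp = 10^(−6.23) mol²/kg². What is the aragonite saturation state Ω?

Ksp = 10^(−6.23) = 5.888×10^-7
Ω = [Ca²⁺][CO3²⁻]/Ksp = (10.1×10^-3)(0.357×10^-3) / 5.888×10^-7 = 6.12

Ω = 6.12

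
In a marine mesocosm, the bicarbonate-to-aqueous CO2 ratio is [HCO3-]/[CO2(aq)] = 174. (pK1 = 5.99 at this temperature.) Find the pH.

pH = 8.23

From K1 = [H⁺][HCO3-]/[CO2(aq)]:  pH = pK1 + log₁₀([HCO3-]/[CO2(aq)])
log₁₀(174) = +2.241
pH = 5.99 + (+2.241) = 8.23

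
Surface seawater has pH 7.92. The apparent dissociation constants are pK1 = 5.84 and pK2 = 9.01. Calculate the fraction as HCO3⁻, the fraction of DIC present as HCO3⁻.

α₁ = 1 / (1 + [H⁺]/K1 + K2/[H⁺]) = 1 / (1 + 10^-2.08 + 10^-1.09)
   = 1 / (1 + 0.0083176 + 0.081283) = 1/1.0896 = 0.9178

α₁ = 0.918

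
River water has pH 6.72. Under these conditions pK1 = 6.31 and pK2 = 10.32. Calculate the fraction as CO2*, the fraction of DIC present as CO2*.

α₀ = 0.280

α₀ = 1 / (1 + K1/[H⁺] + K1K2/[H⁺]²) = 1 / (1 + 10^+0.41 + 10^-3.19)
   = 1 / (1 + 2.5704 + 0.00064565) = 1/3.5710 = 0.2800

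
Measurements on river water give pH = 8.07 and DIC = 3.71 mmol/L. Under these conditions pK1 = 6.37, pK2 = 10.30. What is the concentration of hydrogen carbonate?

[HCO3⁻] = 3.62 mmol/L

α₁ = 1 / (1 + [H⁺]/K1 + K2/[H⁺]) = 1 / (1 + 10^-1.70 + 10^-2.23)
   = 1 / (1 + 0.019953 + 0.0058884) = 1/1.0258 = 0.9748
[HCO3⁻] = α₁ × DIC = 0.9748 × 3.71 = 3.62 mmol/L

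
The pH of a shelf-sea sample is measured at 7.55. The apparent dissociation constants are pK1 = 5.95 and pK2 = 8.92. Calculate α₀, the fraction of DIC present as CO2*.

α₀ = 0.0235

α₀ = 1 / (1 + K1/[H⁺] + K1K2/[H⁺]²) = 1 / (1 + 10^+1.60 + 10^+0.23)
   = 1 / (1 + 39.811 + 1.6982) = 1/42.509 = 0.02352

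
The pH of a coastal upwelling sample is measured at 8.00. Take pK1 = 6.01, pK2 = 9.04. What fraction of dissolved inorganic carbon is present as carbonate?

α₂ = 0.0828

α₂ = 1 / (1 + [H⁺]/K2 + [H⁺]²/(K1K2)) = 1 / (1 + 10^+1.04 + 10^-0.95)
   = 1 / (1 + 10.965 + 0.11220) = 1/12.077 = 0.08280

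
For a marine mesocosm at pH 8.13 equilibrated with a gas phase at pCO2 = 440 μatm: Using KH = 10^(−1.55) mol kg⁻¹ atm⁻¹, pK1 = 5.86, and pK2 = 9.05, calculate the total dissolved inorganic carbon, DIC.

[CO2*] = KH · pCO2 = 10^(−1.55) × 440×10^-6 = 1.240×10^-5 mol/kg
α₀ = 1/(1 + K1/[H⁺] + K1K2/[H⁺]²) = 1/(1 + 10^+2.27 + 10^+1.35) = 0.004771
DIC = [CO2*]/α₀ = 1.240×10^-5 / 0.004771 = 2.60 mmol/kg

DIC = 2.60 mmol/kg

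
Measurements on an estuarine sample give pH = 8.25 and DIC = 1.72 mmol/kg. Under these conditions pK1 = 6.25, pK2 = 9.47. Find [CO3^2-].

[CO3²⁻] = 0.0968 mmol/kg

α₂ = 1 / (1 + [H⁺]/K2 + [H⁺]²/(K1K2)) = 1 / (1 + 10^+1.22 + 10^-0.78)
   = 1 / (1 + 16.596 + 0.16596) = 1/17.762 = 0.05630
[CO3²⁻] = α₂ × DIC = 0.05630 × 1.72 = 0.0968 mmol/kg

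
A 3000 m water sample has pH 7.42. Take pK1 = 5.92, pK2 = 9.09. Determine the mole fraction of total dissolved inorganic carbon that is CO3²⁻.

α₂ = 0.0203

α₂ = 1 / (1 + [H⁺]/K2 + [H⁺]²/(K1K2)) = 1 / (1 + 10^+1.67 + 10^+0.17)
   = 1 / (1 + 46.774 + 1.4791) = 1/49.253 = 0.02030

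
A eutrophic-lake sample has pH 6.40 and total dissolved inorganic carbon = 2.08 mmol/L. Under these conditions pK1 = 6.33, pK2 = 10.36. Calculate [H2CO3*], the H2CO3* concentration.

α₀ = 1 / (1 + K1/[H⁺] + K1K2/[H⁺]²) = 1 / (1 + 10^+0.07 + 10^-3.89)
   = 1 / (1 + 1.1749 + 0.00012882) = 1/2.1750 = 0.4598
[CO2*] = α₀ × DIC = 0.4598 × 2.08 = 0.956 mmol/L

[CO2*] = 0.956 mmol/L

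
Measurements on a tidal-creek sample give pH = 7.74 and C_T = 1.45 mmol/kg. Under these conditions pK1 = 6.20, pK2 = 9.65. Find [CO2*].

α₀ = 1 / (1 + K1/[H⁺] + K1K2/[H⁺]²) = 1 / (1 + 10^+1.54 + 10^-0.37)
   = 1 / (1 + 34.674 + 0.42658) = 1/36.100 = 0.02770
[CO2*] = α₀ × DIC = 0.02770 × 1.45 = 0.0402 mmol/kg

[CO2*] = 0.0402 mmol/kg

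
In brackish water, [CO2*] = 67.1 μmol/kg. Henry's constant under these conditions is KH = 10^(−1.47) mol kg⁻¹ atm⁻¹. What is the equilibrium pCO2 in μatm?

KH = 10^(−1.47) = 3.388×10^-2 mol kg⁻¹ atm⁻¹
pCO2 = [CO2*]/KH = 67.1×10^-6 / 3.388×10^-2 = 1.98×10^-3 atm = 1980 μatm

pCO2 = 1980 μatm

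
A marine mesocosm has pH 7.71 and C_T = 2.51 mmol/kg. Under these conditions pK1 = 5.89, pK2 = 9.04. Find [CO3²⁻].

α₂ = 1 / (1 + [H⁺]/K2 + [H⁺]²/(K1K2)) = 1 / (1 + 10^+1.33 + 10^-0.49)
   = 1 / (1 + 21.380 + 0.32359) = 1/22.703 = 0.04405
[CO3²⁻] = α₂ × DIC = 0.04405 × 2.51 = 0.111 mmol/kg

[CO3²⁻] = 0.111 mmol/kg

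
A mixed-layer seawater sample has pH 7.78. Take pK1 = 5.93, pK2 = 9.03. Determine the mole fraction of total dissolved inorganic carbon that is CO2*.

α₀ = 0.0132

α₀ = 1 / (1 + K1/[H⁺] + K1K2/[H⁺]²) = 1 / (1 + 10^+1.85 + 10^+0.60)
   = 1 / (1 + 70.795 + 3.9811) = 1/75.776 = 0.01320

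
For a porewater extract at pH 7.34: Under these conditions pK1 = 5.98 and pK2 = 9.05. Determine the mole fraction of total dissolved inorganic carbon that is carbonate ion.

α₂ = 0.0183

α₂ = 1 / (1 + [H⁺]/K2 + [H⁺]²/(K1K2)) = 1 / (1 + 10^+1.71 + 10^+0.35)
   = 1 / (1 + 51.286 + 2.2387) = 1/54.525 = 0.01834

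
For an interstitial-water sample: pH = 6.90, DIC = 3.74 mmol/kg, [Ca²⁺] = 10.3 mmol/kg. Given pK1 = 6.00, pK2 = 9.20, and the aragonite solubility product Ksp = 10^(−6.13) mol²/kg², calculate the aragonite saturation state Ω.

α₂ = 1 / (1 + [H⁺]/K2 + [H⁺]²/(K1K2)) = 1 / (1 + 10^+2.30 + 10^+1.40)
   = 1 / (1 + 199.53 + 25.119) = 1/225.65 = 0.004432
[CO3²⁻] = α₂ × DIC = 0.004432 × 3.74 = 0.01657 mmol/kg = 16.57 μmol/kg
Ksp = 10^(−6.13) = 7.413×10^-7
Ω = [Ca²⁺][CO3²⁻]/Ksp = (10.3×10^-3)(1.657×10^-5) / 7.413×10^-7 = 0.230

Ω = 0.230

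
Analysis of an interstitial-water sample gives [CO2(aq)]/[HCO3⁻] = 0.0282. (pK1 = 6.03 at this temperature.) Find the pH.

From K1 = [H⁺][HCO3⁻]/[CO2(aq)]:  pH = pK1 − log₁₀([CO2(aq)]/[HCO3⁻])
log₁₀(0.0282) = -1.550
pH = 6.03 − (-1.550) = 7.58

pH = 7.58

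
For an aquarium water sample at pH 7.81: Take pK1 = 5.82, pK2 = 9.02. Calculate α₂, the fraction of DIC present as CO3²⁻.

α₂ = 0.0575

α₂ = 1 / (1 + [H⁺]/K2 + [H⁺]²/(K1K2)) = 1 / (1 + 10^+1.21 + 10^-0.78)
   = 1 / (1 + 16.218 + 0.16596) = 1/17.384 = 0.05752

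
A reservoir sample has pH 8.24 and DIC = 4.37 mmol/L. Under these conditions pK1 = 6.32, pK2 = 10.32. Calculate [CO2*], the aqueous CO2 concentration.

α₀ = 1 / (1 + K1/[H⁺] + K1K2/[H⁺]²) = 1 / (1 + 10^+1.92 + 10^-0.16)
   = 1 / (1 + 83.176 + 0.69183) = 1/84.868 = 0.01178
[CO2*] = α₀ × DIC = 0.01178 × 4.37 = 0.0515 mmol/L

[CO2*] = 0.0515 mmol/L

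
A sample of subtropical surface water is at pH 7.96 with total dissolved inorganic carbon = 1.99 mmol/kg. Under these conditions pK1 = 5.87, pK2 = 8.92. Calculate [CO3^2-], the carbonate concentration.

α₂ = 1 / (1 + [H⁺]/K2 + [H⁺]²/(K1K2)) = 1 / (1 + 10^+0.96 + 10^-1.13)
   = 1 / (1 + 9.1201 + 0.074131) = 1/10.194 = 0.09809
[CO3²⁻] = α₂ × DIC = 0.09809 × 1.99 = 0.195 mmol/kg

[CO3²⁻] = 0.195 mmol/kg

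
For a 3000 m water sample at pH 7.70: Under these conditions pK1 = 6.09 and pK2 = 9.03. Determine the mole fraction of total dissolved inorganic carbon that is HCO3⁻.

α₁ = 1 / (1 + [H⁺]/K1 + K2/[H⁺]) = 1 / (1 + 10^-1.61 + 10^-1.33)
   = 1 / (1 + 0.024547 + 0.046774) = 1/1.0713 = 0.9334

α₁ = 0.933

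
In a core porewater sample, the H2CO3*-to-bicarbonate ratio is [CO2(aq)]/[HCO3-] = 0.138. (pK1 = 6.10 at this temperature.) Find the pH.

pH = 6.96

From K1 = [H⁺][HCO3-]/[CO2(aq)]:  pH = pK1 − log₁₀([CO2(aq)]/[HCO3-])
log₁₀(0.138) = -0.860
pH = 6.10 − (-0.860) = 6.96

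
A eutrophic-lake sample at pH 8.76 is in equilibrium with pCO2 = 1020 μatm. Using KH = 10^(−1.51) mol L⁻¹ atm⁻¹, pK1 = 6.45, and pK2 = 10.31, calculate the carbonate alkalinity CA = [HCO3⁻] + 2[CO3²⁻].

CA = 6.80 mmol/L

[CO2*] = KH · pCO2 = 10^(−1.51) × 1020×10^-6 = 3.152×10^-5 mol/L
α₀ = 1/(1 + K1/[H⁺] + K1K2/[H⁺]²) = 1/(1 + 10^+2.31 + 10^+0.76) = 0.004741
DIC = [CO2*]/α₀ = 3.152×10^-5 / 0.004741 = 6.649 mmol/L
CA = (α₁ + 2α₂)·DIC = (0.9680 + 2×0.02728) × 6.649 = 6.80 mmol/L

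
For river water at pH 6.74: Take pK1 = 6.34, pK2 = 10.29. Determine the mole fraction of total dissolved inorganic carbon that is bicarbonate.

α₁ = 0.715

α₁ = 1 / (1 + [H⁺]/K1 + K2/[H⁺]) = 1 / (1 + 10^-0.40 + 10^-3.55)
   = 1 / (1 + 0.39811 + 0.00028184) = 1/1.3984 = 0.7151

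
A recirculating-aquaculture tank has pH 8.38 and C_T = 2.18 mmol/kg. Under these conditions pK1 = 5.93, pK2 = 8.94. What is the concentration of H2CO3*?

α₀ = 1 / (1 + K1/[H⁺] + K1K2/[H⁺]²) = 1 / (1 + 10^+2.45 + 10^+1.89)
   = 1 / (1 + 281.84 + 77.625) = 1/360.46 = 0.002774
[CO2*] = α₀ × DIC = 0.002774 × 2.18 = 0.00605 mmol/kg = 6.05 μmol/kg

[CO2*] = 6.05 μmol/kg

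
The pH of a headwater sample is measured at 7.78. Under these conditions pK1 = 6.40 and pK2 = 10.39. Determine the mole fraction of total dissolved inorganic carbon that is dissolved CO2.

α₀ = 0.0399

α₀ = 1 / (1 + K1/[H⁺] + K1K2/[H⁺]²) = 1 / (1 + 10^+1.38 + 10^-1.23)
   = 1 / (1 + 23.988 + 0.058884) = 1/25.047 = 0.03992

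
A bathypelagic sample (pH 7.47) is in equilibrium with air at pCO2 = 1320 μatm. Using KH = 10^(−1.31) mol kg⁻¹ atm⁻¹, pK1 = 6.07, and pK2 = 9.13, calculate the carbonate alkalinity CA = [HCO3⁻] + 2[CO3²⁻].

CA = 1.70 mmol/kg

[CO2*] = KH · pCO2 = 10^(−1.31) × 1320×10^-6 = 6.465×10^-5 mol/kg
α₀ = 1/(1 + K1/[H⁺] + K1K2/[H⁺]²) = 1/(1 + 10^+1.40 + 10^-0.26) = 0.03750
DIC = [CO2*]/α₀ = 6.465×10^-5 / 0.03750 = 1.724 mmol/kg
CA = (α₁ + 2α₂)·DIC = (0.9419 + 2×0.02061) × 1.724 = 1.70 mmol/kg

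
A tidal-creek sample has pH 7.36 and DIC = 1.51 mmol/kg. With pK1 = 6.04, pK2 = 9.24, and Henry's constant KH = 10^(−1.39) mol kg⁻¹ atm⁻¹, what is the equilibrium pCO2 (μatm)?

α₀ = 1 / (1 + K1/[H⁺] + K1K2/[H⁺]²) = 1 / (1 + 10^+1.32 + 10^-0.56)
   = 1 / (1 + 20.893 + 0.27542) = 1/22.168 = 0.04511
[CO2*] = α₀ × DIC = 0.04511 × 1.51 = 0.06812 mmol/kg
pCO2 = [CO2*]/KH = 6.812×10^-5 / 4.074×10^-2 = 1670 μatm

pCO2 = 1670 μatm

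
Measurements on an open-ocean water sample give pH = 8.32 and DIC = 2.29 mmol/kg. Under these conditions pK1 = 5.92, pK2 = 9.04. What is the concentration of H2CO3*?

α₀ = 1 / (1 + K1/[H⁺] + K1K2/[H⁺]²) = 1 / (1 + 10^+2.40 + 10^+1.68)
   = 1 / (1 + 251.19 + 47.863) = 1/300.05 = 0.003333
[CO2*] = α₀ × DIC = 0.003333 × 2.29 = 0.00763 mmol/kg = 7.63 μmol/kg

[CO2*] = 7.63 μmol/kg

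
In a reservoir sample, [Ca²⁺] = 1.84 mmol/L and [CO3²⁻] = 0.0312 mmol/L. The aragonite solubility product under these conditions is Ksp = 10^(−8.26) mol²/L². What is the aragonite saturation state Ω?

Ksp = 10^(−8.26) = 5.495×10^-9
Ω = [Ca²⁺][CO3²⁻]/Ksp = (1.84×10^-3)(0.0312×10^-3) / 5.495×10^-9 = 10.4

Ω = 10.4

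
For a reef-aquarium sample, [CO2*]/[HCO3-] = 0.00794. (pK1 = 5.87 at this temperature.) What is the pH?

pH = 7.97

From K1 = [H⁺][HCO3-]/[CO2*]:  pH = pK1 − log₁₀([CO2*]/[HCO3-])
log₁₀(0.00794) = -2.100
pH = 5.87 − (-2.100) = 7.97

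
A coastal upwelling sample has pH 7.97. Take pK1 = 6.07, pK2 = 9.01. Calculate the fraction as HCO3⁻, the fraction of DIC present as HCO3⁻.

α₁ = 0.906

α₁ = 1 / (1 + [H⁺]/K1 + K2/[H⁺]) = 1 / (1 + 10^-1.90 + 10^-1.04)
   = 1 / (1 + 0.012589 + 0.091201) = 1/1.1038 = 0.9060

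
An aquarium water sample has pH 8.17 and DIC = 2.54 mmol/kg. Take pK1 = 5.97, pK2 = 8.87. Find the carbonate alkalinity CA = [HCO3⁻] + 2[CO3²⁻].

CA = 2.95 mmol/kg

CA = [HCO3⁻] + 2[CO3²⁻] = (α₁ + 2α₂)·DIC
At pH 8.17: [H⁺]/K1 = 10^-2.20 = 0.0063096, K2/[H⁺] = 10^-0.70 = 0.19953
α₁ = 1/(1 + 0.0063096 + 0.19953) = 1/1.2058 = 0.8293; α₂ = α₁·K2/[H⁺] = 0.1655
α₁ + 2α₂ = 1.1602
CA = 1.1602 × 2.54 = 2.95 mmol/kg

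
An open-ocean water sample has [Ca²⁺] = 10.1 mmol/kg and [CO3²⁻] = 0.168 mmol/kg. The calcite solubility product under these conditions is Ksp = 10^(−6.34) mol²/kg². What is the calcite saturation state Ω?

Ω = 3.71

Ksp = 10^(−6.34) = 4.571×10^-7
Ω = [Ca²⁺][CO3²⁻]/Ksp = (10.1×10^-3)(0.168×10^-3) / 4.571×10^-7 = 3.71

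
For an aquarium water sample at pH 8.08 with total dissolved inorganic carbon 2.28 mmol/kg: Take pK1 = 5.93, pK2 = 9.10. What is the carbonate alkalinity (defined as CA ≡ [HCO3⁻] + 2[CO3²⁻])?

CA = [HCO3⁻] + 2[CO3²⁻] = (α₁ + 2α₂)·DIC
At pH 8.08: [H⁺]/K1 = 10^-2.15 = 0.0070795, K2/[H⁺] = 10^-1.02 = 0.095499
α₁ = 1/(1 + 0.0070795 + 0.095499) = 1/1.1026 = 0.9070; α₂ = α₁·K2/[H⁺] = 0.08661
α₁ + 2α₂ = 1.0802
CA = 1.0802 × 2.28 = 2.46 mmol/kg

CA = 2.46 mmol/kg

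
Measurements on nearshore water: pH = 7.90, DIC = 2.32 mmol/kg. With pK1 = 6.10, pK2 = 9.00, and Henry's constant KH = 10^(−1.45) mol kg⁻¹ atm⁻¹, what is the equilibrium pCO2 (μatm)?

pCO2 = 946 μatm

α₀ = 1 / (1 + K1/[H⁺] + K1K2/[H⁺]²) = 1 / (1 + 10^+1.80 + 10^+0.70)
   = 1 / (1 + 63.096 + 5.0119) = 1/69.108 = 0.01447
[CO2*] = α₀ × DIC = 0.01447 × 2.32 = 0.03357 mmol/kg
pCO2 = [CO2*]/KH = 3.357×10^-5 / 3.548×10^-2 = 946 μatm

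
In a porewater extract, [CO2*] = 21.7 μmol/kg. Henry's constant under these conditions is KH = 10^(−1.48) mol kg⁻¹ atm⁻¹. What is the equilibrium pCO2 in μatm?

pCO2 = 655 μatm

KH = 10^(−1.48) = 3.311×10^-2 mol kg⁻¹ atm⁻¹
pCO2 = [CO2*]/KH = 21.7×10^-6 / 3.311×10^-2 = 6.55×10^-4 atm = 655 μatm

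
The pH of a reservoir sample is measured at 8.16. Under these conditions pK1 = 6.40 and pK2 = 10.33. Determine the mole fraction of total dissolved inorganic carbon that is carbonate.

α₂ = 0.00660

α₂ = 1 / (1 + [H⁺]/K2 + [H⁺]²/(K1K2)) = 1 / (1 + 10^+2.17 + 10^+0.41)
   = 1 / (1 + 147.91 + 2.5704) = 1/151.48 = 0.006601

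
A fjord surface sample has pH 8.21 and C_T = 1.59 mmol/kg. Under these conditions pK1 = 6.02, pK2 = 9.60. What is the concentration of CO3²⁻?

[CO3²⁻] = 0.0619 mmol/kg

α₂ = 1 / (1 + [H⁺]/K2 + [H⁺]²/(K1K2)) = 1 / (1 + 10^+1.39 + 10^-0.80)
   = 1 / (1 + 24.547 + 0.15849) = 1/25.706 = 0.03890
[CO3²⁻] = α₂ × DIC = 0.03890 × 1.59 = 0.0619 mmol/kg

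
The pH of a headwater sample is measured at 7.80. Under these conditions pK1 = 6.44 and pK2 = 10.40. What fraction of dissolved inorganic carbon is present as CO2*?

α₀ = 1 / (1 + K1/[H⁺] + K1K2/[H⁺]²) = 1 / (1 + 10^+1.36 + 10^-1.24)
   = 1 / (1 + 22.909 + 0.057544) = 1/23.966 = 0.04173

α₀ = 0.0417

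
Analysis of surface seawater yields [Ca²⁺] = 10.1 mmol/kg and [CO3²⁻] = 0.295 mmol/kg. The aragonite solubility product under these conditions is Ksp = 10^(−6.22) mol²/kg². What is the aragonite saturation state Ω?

Ksp = 10^(−6.22) = 6.026×10^-7
Ω = [Ca²⁺][CO3²⁻]/Ksp = (10.1×10^-3)(0.295×10^-3) / 6.026×10^-7 = 4.94

Ω = 4.94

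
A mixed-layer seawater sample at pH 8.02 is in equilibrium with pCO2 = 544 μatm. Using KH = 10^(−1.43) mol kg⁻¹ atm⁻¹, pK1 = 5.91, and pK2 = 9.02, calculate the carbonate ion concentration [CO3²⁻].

[CO3²⁻] = 0.260 mmol/kg

[CO2*] = KH · pCO2 = 10^(−1.43) × 544×10^-6 = 2.021×10^-5 mol/kg
α₀ = 1/(1 + K1/[H⁺] + K1K2/[H⁺]²) = 1/(1 + 10^+2.11 + 10^+1.11) = 0.007007
DIC = [CO2*]/α₀ = 2.021×10^-5 / 0.007007 = 2.884 mmol/kg
[CO3²⁻] = α₂·DIC; α₂ = 0.09027, so [CO3²⁻] = 0.09027 × 2.884 = 0.260 mmol/kg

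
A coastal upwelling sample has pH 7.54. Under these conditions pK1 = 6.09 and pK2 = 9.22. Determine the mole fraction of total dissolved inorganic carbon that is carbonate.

α₂ = 1 / (1 + [H⁺]/K2 + [H⁺]²/(K1K2)) = 1 / (1 + 10^+1.68 + 10^+0.23)
   = 1 / (1 + 47.863 + 1.6982) = 1/50.561 = 0.01978

α₂ = 0.0198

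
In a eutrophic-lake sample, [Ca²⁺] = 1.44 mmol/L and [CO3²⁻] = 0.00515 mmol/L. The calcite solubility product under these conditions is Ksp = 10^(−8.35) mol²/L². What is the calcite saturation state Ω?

Ksp = 10^(−8.35) = 4.467×10^-9
Ω = [Ca²⁺][CO3²⁻]/Ksp = (1.44×10^-3)(0.00515×10^-3) / 4.467×10^-9 = 1.66

Ω = 1.66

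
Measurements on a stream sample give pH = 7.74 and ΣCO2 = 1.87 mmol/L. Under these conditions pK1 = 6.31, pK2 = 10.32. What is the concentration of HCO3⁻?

[HCO3⁻] = 1.80 mmol/L

α₁ = 1 / (1 + [H⁺]/K1 + K2/[H⁺]) = 1 / (1 + 10^-1.43 + 10^-2.58)
   = 1 / (1 + 0.037154 + 0.0026303) = 1/1.0398 = 0.9617
[HCO3⁻] = α₁ × DIC = 0.9617 × 1.87 = 1.80 mmol/L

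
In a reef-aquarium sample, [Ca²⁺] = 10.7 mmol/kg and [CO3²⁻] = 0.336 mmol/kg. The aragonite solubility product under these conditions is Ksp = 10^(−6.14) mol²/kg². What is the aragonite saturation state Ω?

Ω = 4.96

Ksp = 10^(−6.14) = 7.244×10^-7
Ω = [Ca²⁺][CO3²⁻]/Ksp = (10.7×10^-3)(0.336×10^-3) / 7.244×10^-7 = 4.96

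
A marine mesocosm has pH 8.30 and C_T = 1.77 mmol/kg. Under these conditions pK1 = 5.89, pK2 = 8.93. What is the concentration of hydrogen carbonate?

[HCO3⁻] = 1.43 mmol/kg

α₁ = 1 / (1 + [H⁺]/K1 + K2/[H⁺]) = 1 / (1 + 10^-2.41 + 10^-0.63)
   = 1 / (1 + 0.0038905 + 0.23442) = 1/1.2383 = 0.8076
[HCO3⁻] = α₁ × DIC = 0.8076 × 1.77 = 1.43 mmol/kg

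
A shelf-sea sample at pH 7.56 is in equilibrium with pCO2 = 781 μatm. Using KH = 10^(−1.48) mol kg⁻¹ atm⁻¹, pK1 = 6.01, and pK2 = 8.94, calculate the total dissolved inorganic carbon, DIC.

[CO2*] = KH · pCO2 = 10^(−1.48) × 781×10^-6 = 2.586×10^-5 mol/kg
α₀ = 1/(1 + K1/[H⁺] + K1K2/[H⁺]²) = 1/(1 + 10^+1.55 + 10^+0.17) = 0.02634
DIC = [CO2*]/α₀ = 2.586×10^-5 / 0.02634 = 0.982 mmol/kg

DIC = 0.982 mmol/kg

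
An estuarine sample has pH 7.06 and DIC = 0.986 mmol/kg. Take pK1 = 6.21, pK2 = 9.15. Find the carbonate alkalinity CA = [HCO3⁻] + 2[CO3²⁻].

CA = 0.872 mmol/kg

CA = [HCO3⁻] + 2[CO3²⁻] = (α₁ + 2α₂)·DIC
At pH 7.06: [H⁺]/K1 = 10^-0.85 = 0.14125, K2/[H⁺] = 10^-2.09 = 0.0081283
α₁ = 1/(1 + 0.14125 + 0.0081283) = 1/1.1494 = 0.8700; α₂ = α₁·K2/[H⁺] = 0.007072
α₁ + 2α₂ = 0.8842
CA = 0.8842 × 0.986 = 0.872 mmol/kg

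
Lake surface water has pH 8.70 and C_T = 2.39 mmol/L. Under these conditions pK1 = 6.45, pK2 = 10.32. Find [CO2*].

[CO2*] = 13.1 μmol/L

α₀ = 1 / (1 + K1/[H⁺] + K1K2/[H⁺]²) = 1 / (1 + 10^+2.25 + 10^+0.63)
   = 1 / (1 + 177.83 + 4.2658) = 1/183.09 = 0.005462
[CO2*] = α₀ × DIC = 0.005462 × 2.39 = 0.0131 mmol/L = 13.1 μmol/L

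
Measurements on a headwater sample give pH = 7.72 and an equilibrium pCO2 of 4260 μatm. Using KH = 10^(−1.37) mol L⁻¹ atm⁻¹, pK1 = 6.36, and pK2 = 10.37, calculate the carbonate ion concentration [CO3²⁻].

[CO2*] = KH · pCO2 = 10^(−1.37) × 4260×10^-6 = 1.817×10^-4 mol/L
α₀ = 1/(1 + K1/[H⁺] + K1K2/[H⁺]²) = 1/(1 + 10^+1.36 + 10^-1.29) = 0.04174
DIC = [CO2*]/α₀ = 1.817×10^-4 / 0.04174 = 4.354 mmol/L
[CO3²⁻] = α₂·DIC; α₂ = 0.002140, so [CO3²⁻] = 0.002140 × 4.354 = 0.00932 mmol/L = 9.32 μmol/L

[CO3²⁻] = 9.32 μmol/L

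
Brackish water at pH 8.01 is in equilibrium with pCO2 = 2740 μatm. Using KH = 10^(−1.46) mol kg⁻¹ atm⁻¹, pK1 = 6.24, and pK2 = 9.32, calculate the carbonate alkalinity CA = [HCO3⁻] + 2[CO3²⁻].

CA = 6.14 mmol/kg

[CO2*] = KH · pCO2 = 10^(−1.46) × 2740×10^-6 = 9.501×10^-5 mol/kg
α₀ = 1/(1 + K1/[H⁺] + K1K2/[H⁺]²) = 1/(1 + 10^+1.77 + 10^+0.46) = 0.01593
DIC = [CO2*]/α₀ = 9.501×10^-5 / 0.01593 = 5.963 mmol/kg
CA = (α₁ + 2α₂)·DIC = (0.9381 + 2×0.04595) × 5.963 = 6.14 mmol/kg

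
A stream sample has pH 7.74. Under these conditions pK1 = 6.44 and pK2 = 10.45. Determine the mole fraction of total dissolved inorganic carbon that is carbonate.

α₂ = 0.00185

α₂ = 1 / (1 + [H⁺]/K2 + [H⁺]²/(K1K2)) = 1 / (1 + 10^+2.71 + 10^+1.41)
   = 1 / (1 + 512.86 + 25.704) = 1/539.57 = 0.001853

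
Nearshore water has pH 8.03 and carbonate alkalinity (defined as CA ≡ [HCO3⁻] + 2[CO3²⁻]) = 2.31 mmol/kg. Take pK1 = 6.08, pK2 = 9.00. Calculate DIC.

DIC = 2.13 mmol/kg

CA = [HCO3⁻] + 2[CO3²⁻] = (α₁ + 2α₂)·DIC
At pH 8.03: [H⁺]/K1 = 10^-1.95 = 0.011220, K2/[H⁺] = 10^-0.97 = 0.10715
α₁ = 1/(1 + 0.011220 + 0.10715) = 1/1.1184 = 0.8942; α₂ = α₁·K2/[H⁺] = 0.09581
α₁ + 2α₂ = 1.0858
DIC = CA / (α₁ + 2α₂) = 2.31 / 1.0858 = 2.13 mmol/kg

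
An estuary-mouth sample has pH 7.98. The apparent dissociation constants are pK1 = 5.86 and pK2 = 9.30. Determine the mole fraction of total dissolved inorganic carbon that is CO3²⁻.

α₂ = 0.0453

α₂ = 1 / (1 + [H⁺]/K2 + [H⁺]²/(K1K2)) = 1 / (1 + 10^+1.32 + 10^-0.80)
   = 1 / (1 + 20.893 + 0.15849) = 1/22.051 = 0.04535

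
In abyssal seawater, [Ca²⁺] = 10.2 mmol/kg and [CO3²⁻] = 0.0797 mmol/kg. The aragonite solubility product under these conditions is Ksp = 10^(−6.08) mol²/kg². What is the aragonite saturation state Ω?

Ω = 0.977

Ksp = 10^(−6.08) = 8.318×10^-7
Ω = [Ca²⁺][CO3²⁻]/Ksp = (10.2×10^-3)(0.0797×10^-3) / 8.318×10^-7 = 0.977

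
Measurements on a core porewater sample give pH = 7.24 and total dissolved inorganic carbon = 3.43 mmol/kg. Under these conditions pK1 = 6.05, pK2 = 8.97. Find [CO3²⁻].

α₂ = 1 / (1 + [H⁺]/K2 + [H⁺]²/(K1K2)) = 1 / (1 + 10^+1.73 + 10^+0.54)
   = 1 / (1 + 53.703 + 3.4674) = 1/58.171 = 0.01719
[CO3²⁻] = α₂ × DIC = 0.01719 × 3.43 = 0.0590 mmol/kg

[CO3²⁻] = 0.0590 mmol/kg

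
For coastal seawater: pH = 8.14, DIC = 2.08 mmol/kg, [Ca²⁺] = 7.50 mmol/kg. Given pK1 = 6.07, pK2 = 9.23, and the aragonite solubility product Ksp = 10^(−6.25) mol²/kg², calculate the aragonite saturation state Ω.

Ω = 2.07

α₂ = 1 / (1 + [H⁺]/K2 + [H⁺]²/(K1K2)) = 1 / (1 + 10^+1.09 + 10^-0.98)
   = 1 / (1 + 12.303 + 0.10471) = 1/13.407 = 0.07459
[CO3²⁻] = α₂ × DIC = 0.07459 × 2.08 = 0.1551 mmol/kg
Ksp = 10^(−6.25) = 5.623×10^-7
Ω = [Ca²⁺][CO3²⁻]/Ksp = (7.50×10^-3)(1.551×10^-4) / 5.623×10^-7 = 2.07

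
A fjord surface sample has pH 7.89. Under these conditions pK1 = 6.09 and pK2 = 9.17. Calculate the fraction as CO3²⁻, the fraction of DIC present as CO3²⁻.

α₂ = 0.0491

α₂ = 1 / (1 + [H⁺]/K2 + [H⁺]²/(K1K2)) = 1 / (1 + 10^+1.28 + 10^-0.52)
   = 1 / (1 + 19.055 + 0.30200) = 1/20.357 = 0.04912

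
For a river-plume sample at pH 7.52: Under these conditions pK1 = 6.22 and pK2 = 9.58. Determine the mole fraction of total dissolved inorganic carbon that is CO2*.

α₀ = 1 / (1 + K1/[H⁺] + K1K2/[H⁺]²) = 1 / (1 + 10^+1.30 + 10^-0.76)
   = 1 / (1 + 19.953 + 0.17378) = 1/21.126 = 0.04733

α₀ = 0.0473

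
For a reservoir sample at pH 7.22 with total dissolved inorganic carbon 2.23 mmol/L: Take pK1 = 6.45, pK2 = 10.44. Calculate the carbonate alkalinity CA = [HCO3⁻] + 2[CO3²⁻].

CA = [HCO3⁻] + 2[CO3²⁻] = (α₁ + 2α₂)·DIC
At pH 7.22: [H⁺]/K1 = 10^-0.77 = 0.16982, K2/[H⁺] = 10^-3.22 = 0.00060256
α₁ = 1/(1 + 0.16982 + 0.00060256) = 1/1.1704 = 0.8544; α₂ = α₁·K2/[H⁺] = 0.0005148
α₁ + 2α₂ = 0.8554
CA = 0.8554 × 2.23 = 1.91 mmol/L

CA = 1.91 mmol/L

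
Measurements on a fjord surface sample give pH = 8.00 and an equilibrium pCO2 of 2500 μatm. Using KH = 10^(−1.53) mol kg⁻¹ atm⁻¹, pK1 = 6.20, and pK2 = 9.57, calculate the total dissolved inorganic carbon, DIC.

[CO2*] = KH · pCO2 = 10^(−1.53) × 2500×10^-6 = 7.378×10^-5 mol/kg
α₀ = 1/(1 + K1/[H⁺] + K1K2/[H⁺]²) = 1/(1 + 10^+1.80 + 10^+0.23) = 0.01520
DIC = [CO2*]/α₀ = 7.378×10^-5 / 0.01520 = 4.85 mmol/kg

DIC = 4.85 mmol/kg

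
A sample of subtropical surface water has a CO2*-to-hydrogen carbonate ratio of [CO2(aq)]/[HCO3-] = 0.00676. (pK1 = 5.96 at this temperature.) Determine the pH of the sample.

From K1 = [H⁺][HCO3-]/[CO2(aq)]:  pH = pK1 − log₁₀([CO2(aq)]/[HCO3-])
log₁₀(0.00676) = -2.170
pH = 5.96 − (-2.170) = 8.13

pH = 8.13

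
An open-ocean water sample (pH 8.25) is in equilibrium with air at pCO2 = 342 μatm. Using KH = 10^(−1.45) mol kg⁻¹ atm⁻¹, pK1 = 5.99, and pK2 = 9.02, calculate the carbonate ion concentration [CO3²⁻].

[CO2*] = KH · pCO2 = 10^(−1.45) × 342×10^-6 = 1.213×10^-5 mol/kg
α₀ = 1/(1 + K1/[H⁺] + K1K2/[H⁺]²) = 1/(1 + 10^+2.26 + 10^+1.49) = 0.004676
DIC = [CO2*]/α₀ = 1.213×10^-5 / 0.004676 = 2.595 mmol/kg
[CO3²⁻] = α₂·DIC; α₂ = 0.1445, so [CO3²⁻] = 0.1445 × 2.595 = 0.375 mmol/kg

[CO3²⁻] = 0.375 mmol/kg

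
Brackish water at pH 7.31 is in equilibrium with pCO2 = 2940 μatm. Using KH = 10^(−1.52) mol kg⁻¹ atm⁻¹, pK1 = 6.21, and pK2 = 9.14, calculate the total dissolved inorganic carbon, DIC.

[CO2*] = KH · pCO2 = 10^(−1.52) × 2940×10^-6 = 8.879×10^-5 mol/kg
α₀ = 1/(1 + K1/[H⁺] + K1K2/[H⁺]²) = 1/(1 + 10^+1.10 + 10^-0.73) = 0.07259
DIC = [CO2*]/α₀ = 8.879×10^-5 / 0.07259 = 1.22 mmol/kg

DIC = 1.22 mmol/kg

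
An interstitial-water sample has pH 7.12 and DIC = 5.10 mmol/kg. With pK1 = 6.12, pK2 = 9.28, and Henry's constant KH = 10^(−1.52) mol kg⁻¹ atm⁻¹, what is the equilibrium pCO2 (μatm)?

pCO2 = 1.53×10^4 μatm

α₀ = 1 / (1 + K1/[H⁺] + K1K2/[H⁺]²) = 1 / (1 + 10^+1.00 + 10^-1.16)
   = 1 / (1 + 10.000 + 0.069183) = 1/11.069 = 0.09034
[CO2*] = α₀ × DIC = 0.09034 × 5.10 = 0.4607 mmol/kg
pCO2 = [CO2*]/KH = 4.607×10^-4 / 3.020×10^-2 = 1.53×10^4 μatm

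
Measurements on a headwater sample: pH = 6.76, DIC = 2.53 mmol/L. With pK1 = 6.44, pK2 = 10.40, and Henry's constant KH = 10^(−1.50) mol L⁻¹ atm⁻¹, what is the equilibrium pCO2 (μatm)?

pCO2 = 2.59×10^4 μatm

α₀ = 1 / (1 + K1/[H⁺] + K1K2/[H⁺]²) = 1 / (1 + 10^+0.32 + 10^-3.32)
   = 1 / (1 + 2.0893 + 0.00047863) = 1/3.0898 = 0.3236
[CO2*] = α₀ × DIC = 0.3236 × 2.53 = 0.8188 mmol/L
pCO2 = [CO2*]/KH = 8.188×10^-4 / 3.162×10^-2 = 2.59×10^4 μatm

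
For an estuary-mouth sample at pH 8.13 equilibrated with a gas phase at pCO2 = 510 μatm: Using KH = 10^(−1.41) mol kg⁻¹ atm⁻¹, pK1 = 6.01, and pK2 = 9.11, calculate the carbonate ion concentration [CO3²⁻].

[CO3²⁻] = 0.274 mmol/kg

[CO2*] = KH · pCO2 = 10^(−1.41) × 510×10^-6 = 1.984×10^-5 mol/kg
α₀ = 1/(1 + K1/[H⁺] + K1K2/[H⁺]²) = 1/(1 + 10^+2.12 + 10^+1.14) = 0.006820
DIC = [CO2*]/α₀ = 1.984×10^-5 / 0.006820 = 2.909 mmol/kg
[CO3²⁻] = α₂·DIC; α₂ = 0.09414, so [CO3²⁻] = 0.09414 × 2.909 = 0.274 mmol/kg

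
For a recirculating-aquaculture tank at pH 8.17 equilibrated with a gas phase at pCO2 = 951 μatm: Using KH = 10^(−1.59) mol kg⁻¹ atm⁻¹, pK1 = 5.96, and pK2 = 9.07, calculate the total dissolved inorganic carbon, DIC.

[CO2*] = KH · pCO2 = 10^(−1.59) × 951×10^-6 = 2.444×10^-5 mol/kg
α₀ = 1/(1 + K1/[H⁺] + K1K2/[H⁺]²) = 1/(1 + 10^+2.21 + 10^+1.31) = 0.005447
DIC = [CO2*]/α₀ = 2.444×10^-5 / 0.005447 = 4.49 mmol/kg

DIC = 4.49 mmol/kg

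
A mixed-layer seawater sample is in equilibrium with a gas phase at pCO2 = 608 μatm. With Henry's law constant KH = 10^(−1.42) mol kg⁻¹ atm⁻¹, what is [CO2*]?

[CO2*] = 23.1 μmol/kg

KH = 10^(−1.42) = 3.802×10^-2 mol kg⁻¹ atm⁻¹
[CO2*] = KH · pCO2 = 3.802×10^-2 × 608×10^-6 atm = 2.31×10^-5 mol/kg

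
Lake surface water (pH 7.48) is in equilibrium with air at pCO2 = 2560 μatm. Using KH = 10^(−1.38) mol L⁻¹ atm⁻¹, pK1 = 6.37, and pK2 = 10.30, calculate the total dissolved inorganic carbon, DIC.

[CO2*] = KH · pCO2 = 10^(−1.38) × 2560×10^-6 = 1.067×10^-4 mol/L
α₀ = 1/(1 + K1/[H⁺] + K1K2/[H⁺]²) = 1/(1 + 10^+1.11 + 10^-1.71) = 0.07193
DIC = [CO2*]/α₀ = 1.067×10^-4 / 0.07193 = 1.48 mmol/L

DIC = 1.48 mmol/L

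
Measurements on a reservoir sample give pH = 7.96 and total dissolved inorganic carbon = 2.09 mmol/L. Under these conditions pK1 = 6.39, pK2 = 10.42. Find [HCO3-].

α₁ = 1 / (1 + [H⁺]/K1 + K2/[H⁺]) = 1 / (1 + 10^-1.57 + 10^-2.46)
   = 1 / (1 + 0.026915 + 0.0034674) = 1/1.0304 = 0.9705
[HCO3⁻] = α₁ × DIC = 0.9705 × 2.09 = 2.03 mmol/L

[HCO3⁻] = 2.03 mmol/L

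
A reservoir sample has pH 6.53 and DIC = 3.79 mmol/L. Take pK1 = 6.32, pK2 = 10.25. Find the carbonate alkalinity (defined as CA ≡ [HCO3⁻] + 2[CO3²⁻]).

CA = [HCO3⁻] + 2[CO3²⁻] = (α₁ + 2α₂)·DIC
At pH 6.53: [H⁺]/K1 = 10^-0.21 = 0.61660, K2/[H⁺] = 10^-3.72 = 0.00019055
α₁ = 1/(1 + 0.61660 + 0.00019055) = 1/1.6168 = 0.6185; α₂ = α₁·K2/[H⁺] = 0.0001179
α₁ + 2α₂ = 0.6187
CA = 0.6187 × 3.79 = 2.35 mmol/L

CA = 2.35 mmol/L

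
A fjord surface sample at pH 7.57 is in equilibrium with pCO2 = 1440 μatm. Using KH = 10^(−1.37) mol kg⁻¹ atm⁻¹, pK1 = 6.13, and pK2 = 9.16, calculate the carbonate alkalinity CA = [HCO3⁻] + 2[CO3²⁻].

CA = 1.78 mmol/kg

[CO2*] = KH · pCO2 = 10^(−1.37) × 1440×10^-6 = 6.143×10^-5 mol/kg
α₀ = 1/(1 + K1/[H⁺] + K1K2/[H⁺]²) = 1/(1 + 10^+1.44 + 10^-0.15) = 0.03419
DIC = [CO2*]/α₀ = 6.143×10^-5 / 0.03419 = 1.797 mmol/kg
CA = (α₁ + 2α₂)·DIC = (0.9416 + 2×0.02420) × 1.797 = 1.78 mmol/kg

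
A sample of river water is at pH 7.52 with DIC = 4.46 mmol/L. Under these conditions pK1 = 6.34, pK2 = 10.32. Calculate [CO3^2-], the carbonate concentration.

[CO3²⁻] = 6.62 μmol/L

α₂ = 1 / (1 + [H⁺]/K2 + [H⁺]²/(K1K2)) = 1 / (1 + 10^+2.80 + 10^+1.62)
   = 1 / (1 + 630.96 + 41.687) = 1/673.64 = 0.001484
[CO3²⁻] = α₂ × DIC = 0.001484 × 4.46 = 0.00662 mmol/L = 6.62 μmol/L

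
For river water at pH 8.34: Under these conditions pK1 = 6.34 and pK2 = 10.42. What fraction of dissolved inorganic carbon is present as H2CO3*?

α₀ = 1 / (1 + K1/[H⁺] + K1K2/[H⁺]²) = 1 / (1 + 10^+2.00 + 10^-0.08)
   = 1 / (1 + 100.00 + 0.83176) = 1/101.83 = 0.009820

α₀ = 0.00982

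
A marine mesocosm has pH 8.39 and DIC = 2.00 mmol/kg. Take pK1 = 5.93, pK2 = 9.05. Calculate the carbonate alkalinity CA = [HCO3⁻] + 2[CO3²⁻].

CA = [HCO3⁻] + 2[CO3²⁻] = (α₁ + 2α₂)·DIC
At pH 8.39: [H⁺]/K1 = 10^-2.46 = 0.0034674, K2/[H⁺] = 10^-0.66 = 0.21878
α₁ = 1/(1 + 0.0034674 + 0.21878) = 1/1.2222 = 0.8182; α₂ = α₁·K2/[H⁺] = 0.1790
α₁ + 2α₂ = 1.1762
CA = 1.1762 × 2.00 = 2.35 mmol/kg

CA = 2.35 mmol/kg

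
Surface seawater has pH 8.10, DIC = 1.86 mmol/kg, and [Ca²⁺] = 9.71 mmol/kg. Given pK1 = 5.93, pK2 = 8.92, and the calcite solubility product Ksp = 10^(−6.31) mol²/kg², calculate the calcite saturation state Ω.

Ω = 4.82

α₂ = 1 / (1 + [H⁺]/K2 + [H⁺]²/(K1K2)) = 1 / (1 + 10^+0.82 + 10^-1.35)
   = 1 / (1 + 6.6069 + 0.044668) = 1/7.6516 = 0.1307
[CO3²⁻] = α₂ × DIC = 0.1307 × 1.86 = 0.2431 mmol/kg
Ksp = 10^(−6.31) = 4.898×10^-7
Ω = [Ca²⁺][CO3²⁻]/Ksp = (9.71×10^-3)(2.431×10^-4) / 4.898×10^-7 = 4.82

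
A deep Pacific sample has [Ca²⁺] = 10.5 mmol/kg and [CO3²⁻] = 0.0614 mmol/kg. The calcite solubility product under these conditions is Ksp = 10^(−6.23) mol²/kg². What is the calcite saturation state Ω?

Ω = 1.09

Ksp = 10^(−6.23) = 5.888×10^-7
Ω = [Ca²⁺][CO3²⁻]/Ksp = (10.5×10^-3)(0.0614×10^-3) / 5.888×10^-7 = 1.09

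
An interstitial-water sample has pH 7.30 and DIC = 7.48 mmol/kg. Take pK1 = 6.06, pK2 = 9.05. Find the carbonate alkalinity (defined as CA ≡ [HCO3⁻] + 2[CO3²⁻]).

CA = [HCO3⁻] + 2[CO3²⁻] = (α₁ + 2α₂)·DIC
At pH 7.30: [H⁺]/K1 = 10^-1.24 = 0.057544, K2/[H⁺] = 10^-1.75 = 0.017783
α₁ = 1/(1 + 0.057544 + 0.017783) = 1/1.0753 = 0.9299; α₂ = α₁·K2/[H⁺] = 0.01654
α₁ + 2α₂ = 0.9630
CA = 0.9630 × 7.48 = 7.20 mmol/kg

CA = 7.20 mmol/kg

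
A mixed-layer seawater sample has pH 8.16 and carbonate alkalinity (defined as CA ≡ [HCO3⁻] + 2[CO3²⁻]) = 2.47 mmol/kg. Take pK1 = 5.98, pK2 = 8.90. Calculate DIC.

DIC = 2.15 mmol/kg

CA = [HCO3⁻] + 2[CO3²⁻] = (α₁ + 2α₂)·DIC
At pH 8.16: [H⁺]/K1 = 10^-2.18 = 0.0066069, K2/[H⁺] = 10^-0.74 = 0.18197
α₁ = 1/(1 + 0.0066069 + 0.18197) = 1/1.1886 = 0.8413; α₂ = α₁·K2/[H⁺] = 0.1531
α₁ + 2α₂ = 1.1475
DIC = CA / (α₁ + 2α₂) = 2.47 / 1.1475 = 2.15 mmol/kg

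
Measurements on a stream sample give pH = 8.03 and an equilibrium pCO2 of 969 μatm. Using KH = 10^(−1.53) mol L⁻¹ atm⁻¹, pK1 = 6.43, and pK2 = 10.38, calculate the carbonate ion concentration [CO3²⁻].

[CO3²⁻] = 5.09 μmol/L

[CO2*] = KH · pCO2 = 10^(−1.53) × 969×10^-6 = 2.860×10^-5 mol/L
α₀ = 1/(1 + K1/[H⁺] + K1K2/[H⁺]²) = 1/(1 + 10^+1.60 + 10^-0.75) = 0.02440
DIC = [CO2*]/α₀ = 2.860×10^-5 / 0.02440 = 1.172 mmol/L
[CO3²⁻] = α₂·DIC; α₂ = 0.004338, so [CO3²⁻] = 0.004338 × 1.172 = 0.00509 mmol/L = 5.09 μmol/L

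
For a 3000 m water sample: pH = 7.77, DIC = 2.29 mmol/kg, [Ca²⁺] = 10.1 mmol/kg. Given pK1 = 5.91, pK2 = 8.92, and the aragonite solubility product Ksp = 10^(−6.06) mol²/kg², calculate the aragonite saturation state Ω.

Ω = 1.73

α₂ = 1 / (1 + [H⁺]/K2 + [H⁺]²/(K1K2)) = 1 / (1 + 10^+1.15 + 10^-0.71)
   = 1 / (1 + 14.125 + 0.19498) = 1/15.320 = 0.06527
[CO3²⁻] = α₂ × DIC = 0.06527 × 2.29 = 0.1495 mmol/kg
Ksp = 10^(−6.06) = 8.710×10^-7
Ω = [Ca²⁺][CO3²⁻]/Ksp = (10.1×10^-3)(1.495×10^-4) / 8.710×10^-7 = 1.73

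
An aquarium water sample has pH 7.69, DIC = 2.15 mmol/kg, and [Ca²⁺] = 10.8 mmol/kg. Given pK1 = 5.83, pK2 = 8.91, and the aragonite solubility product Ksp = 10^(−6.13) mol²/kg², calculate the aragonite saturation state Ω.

Ω = 1.76

α₂ = 1 / (1 + [H⁺]/K2 + [H⁺]²/(K1K2)) = 1 / (1 + 10^+1.22 + 10^-0.64)
   = 1 / (1 + 16.596 + 0.22909) = 1/17.825 = 0.05610
[CO3²⁻] = α₂ × DIC = 0.05610 × 2.15 = 0.1206 mmol/kg
Ksp = 10^(−6.13) = 7.413×10^-7
Ω = [Ca²⁺][CO3²⁻]/Ksp = (10.8×10^-3)(1.206×10^-4) / 7.413×10^-7 = 1.76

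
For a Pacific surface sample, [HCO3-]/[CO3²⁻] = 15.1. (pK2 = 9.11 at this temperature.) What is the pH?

From K2 = [H⁺][CO3²⁻]/[HCO3-]:  pH = pK2 − log₁₀([HCO3-]/[CO3²⁻])
log₁₀(15.1) = +1.179
pH = 9.11 − (+1.179) = 7.93

pH = 7.93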